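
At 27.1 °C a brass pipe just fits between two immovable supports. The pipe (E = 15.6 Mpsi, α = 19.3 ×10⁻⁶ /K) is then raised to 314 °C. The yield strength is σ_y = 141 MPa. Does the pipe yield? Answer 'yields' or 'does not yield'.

E = 15.6 Mpsi = 107.6 GPa.
ΔT = 286.9 K. Constrained thermal stress σ = E·α·ΔT = 107.6×10³ MPa × 19.3×10⁻⁶ × 286.9 = 596 MPa (compressive).
Compare to σ_y = 141 MPa: σ ≥ σ_y, so it yields.

yields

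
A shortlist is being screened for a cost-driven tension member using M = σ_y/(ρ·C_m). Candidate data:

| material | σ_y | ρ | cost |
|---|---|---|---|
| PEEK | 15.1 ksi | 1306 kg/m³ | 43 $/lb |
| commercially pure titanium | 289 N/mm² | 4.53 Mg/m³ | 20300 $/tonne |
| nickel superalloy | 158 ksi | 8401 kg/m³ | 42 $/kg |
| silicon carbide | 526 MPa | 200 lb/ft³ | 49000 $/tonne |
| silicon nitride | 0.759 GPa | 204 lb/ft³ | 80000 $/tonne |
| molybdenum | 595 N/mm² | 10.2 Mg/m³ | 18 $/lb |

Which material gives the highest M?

After converting to SI:
  PEEK: σ_y = 104.1 MPa, ρ = 1306 kg/m³, cost = 94.80 $/kg
  commercially pure titanium: σ_y = 289.0 MPa, ρ = 4530 kg/m³, cost = 20.30 $/kg
  nickel superalloy: σ_y = 1089 MPa, ρ = 8401 kg/m³, cost = 42.00 $/kg
  silicon carbide: σ_y = 526.0 MPa, ρ = 3204 kg/m³, cost = 49.00 $/kg
  silicon nitride: σ_y = 759.0 MPa, ρ = 3268 kg/m³, cost = 80.00 $/kg
  molybdenum: σ_y = 595.0 MPa, ρ = 10200 kg/m³, cost = 39.68 $/kg
  silicon carbide: M = 3.35 kN·m per $
  commercially pure titanium: M = 3.14 kN·m per $
  nickel superalloy: M = 3.09 kN·m per $
  silicon nitride: M = 2.90 kN·m per $
  molybdenum: M = 1.47 kN·m per $
  PEEK: M = 0.841 kN·m per $
Silicon carbide ranks first.

silicon carbide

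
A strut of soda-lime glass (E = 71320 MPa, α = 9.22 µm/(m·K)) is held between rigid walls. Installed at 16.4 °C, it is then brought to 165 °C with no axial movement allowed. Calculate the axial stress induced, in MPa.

97.7 MPa

E = 71320 MPa = 71.32 GPa.
ΔT = 148.6 K. Constrained thermal stress σ = E·α·ΔT = 71.32×10³ MPa × 9.22×10⁻⁶ × 148.6 = 97.7 MPa (compressive).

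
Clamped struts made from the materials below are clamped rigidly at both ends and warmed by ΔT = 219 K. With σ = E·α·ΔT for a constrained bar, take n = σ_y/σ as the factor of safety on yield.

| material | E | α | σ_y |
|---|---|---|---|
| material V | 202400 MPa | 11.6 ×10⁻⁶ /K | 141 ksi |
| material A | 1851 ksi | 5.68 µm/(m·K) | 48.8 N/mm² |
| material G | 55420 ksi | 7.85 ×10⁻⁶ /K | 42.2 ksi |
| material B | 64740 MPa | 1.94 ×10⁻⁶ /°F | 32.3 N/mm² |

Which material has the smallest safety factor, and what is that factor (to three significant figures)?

In consistent units (E in GPa, α in ×10⁻⁶/K, σ_y in MPa):
  material V: E = 202.4, α = 11.6, σ_y = 972.2 → σ = 514 MPa, n = 1.89
  material A: E = 12.76, α = 5.68, σ_y = 48.80 → σ = 15.9 MPa, n = 3.07
  material G: E = 382.1, α = 7.85, σ_y = 291.0 → σ = 657 MPa, n = 0.443
  material B: E = 64.74, α = 3.49, σ_y = 32.30 → σ = 49.5 MPa, n = 0.652
Smallest n: material G with n = 0.443.

material G, n = 0.443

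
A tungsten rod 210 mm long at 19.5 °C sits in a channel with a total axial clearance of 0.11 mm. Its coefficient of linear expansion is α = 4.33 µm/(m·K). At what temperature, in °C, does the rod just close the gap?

α·L₀·ΔT = 0.11 mm ⇒ ΔT = 0.11 / (4.33×10⁻⁶ × 210.0) = 121.0 K.
T = 19.5 + 121.0 = 140.5 °C.

140 °C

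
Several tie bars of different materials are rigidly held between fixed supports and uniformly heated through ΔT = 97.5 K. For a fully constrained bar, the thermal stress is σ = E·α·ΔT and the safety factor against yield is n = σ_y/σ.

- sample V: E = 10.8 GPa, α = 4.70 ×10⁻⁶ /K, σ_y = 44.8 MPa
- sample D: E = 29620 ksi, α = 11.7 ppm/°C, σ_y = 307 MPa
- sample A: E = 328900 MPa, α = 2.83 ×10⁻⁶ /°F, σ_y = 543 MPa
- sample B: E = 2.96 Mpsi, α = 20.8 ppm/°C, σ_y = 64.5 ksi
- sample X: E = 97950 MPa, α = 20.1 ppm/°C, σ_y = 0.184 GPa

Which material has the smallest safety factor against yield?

Converting E to GPa, α to ×10⁻⁶/K, σ_y to MPa, then σ and n for each:
  sample V: E = 10.80, α = 4.70, σ_y = 44.80 → σ = 4.95 MPa, n = 9.05
  sample D: E = 204.2, α = 11.7, σ_y = 307.0 → σ = 233 MPa, n = 1.32
  sample A: E = 328.9, α = 5.09, σ_y = 543.0 → σ = 163 MPa, n = 3.32
  sample B: E = 20.41, α = 20.8, σ_y = 444.7 → σ = 41.4 MPa, n = 10.7
  sample X: E = 97.95, α = 20.1, σ_y = 184.0 → σ = 192 MPa, n = 0.959
Sample X has the lowest safety factor, n = 0.959.

sample X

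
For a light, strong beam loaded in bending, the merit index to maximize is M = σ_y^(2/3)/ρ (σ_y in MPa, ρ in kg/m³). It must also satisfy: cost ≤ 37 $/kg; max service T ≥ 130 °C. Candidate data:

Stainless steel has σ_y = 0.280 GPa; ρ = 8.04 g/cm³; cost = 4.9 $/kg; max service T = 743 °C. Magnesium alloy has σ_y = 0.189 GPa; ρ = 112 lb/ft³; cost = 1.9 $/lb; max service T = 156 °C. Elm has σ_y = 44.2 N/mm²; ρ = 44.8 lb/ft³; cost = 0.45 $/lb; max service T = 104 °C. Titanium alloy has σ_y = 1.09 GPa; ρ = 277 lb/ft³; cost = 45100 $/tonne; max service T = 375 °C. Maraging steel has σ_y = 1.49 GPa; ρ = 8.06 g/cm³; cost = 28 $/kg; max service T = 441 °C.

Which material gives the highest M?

Screen on constraints: cost ≤ 37 $/kg; max service T ≥ 130 °C. Survivors: stainless steel, magnesium alloy, maraging steel.
Normalizing units and computing the index:
  stainless steel: σ_y = 280.0 MPa, ρ = 8040 kg/m³
  magnesium alloy: σ_y = 189.0 MPa, ρ = 1794 kg/m³
  maraging steel: σ_y = 1490 MPa, ρ = 8060 kg/m³
  magnesium alloy: M = 18.4×10⁻³
  maraging steel: M = 16.2×10⁻³
  stainless steel: M = 5.32×10⁻³
Magnesium alloy has the largest M.

magnesium alloy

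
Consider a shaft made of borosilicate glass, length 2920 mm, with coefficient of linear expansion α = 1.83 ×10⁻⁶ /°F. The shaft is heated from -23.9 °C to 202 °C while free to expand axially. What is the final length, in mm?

Convert α: 1.83×10⁻⁶/°F × (9/5) = 3.29×10⁻⁶/K.
ΔT = 202 − (-23.9) = 225.9 K.
ΔL = α·L₀·ΔT = 3.29×10⁻⁶ × 2920 mm × 225.9 K = 2.17 mm.
L = L₀ + ΔL = 2920 + 2.17 = 2922.2 mm.

2922.2 mm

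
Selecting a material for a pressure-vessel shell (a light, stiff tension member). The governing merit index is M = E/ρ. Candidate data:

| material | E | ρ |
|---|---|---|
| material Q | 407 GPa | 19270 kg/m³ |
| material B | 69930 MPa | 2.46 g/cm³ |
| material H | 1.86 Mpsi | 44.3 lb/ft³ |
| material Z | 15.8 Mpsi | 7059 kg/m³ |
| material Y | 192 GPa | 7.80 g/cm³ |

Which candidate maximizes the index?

In SI units:
  material Q: E = 407.0 GPa, ρ = 19270 kg/m³
  material B: E = 69.93 GPa, ρ = 2460 kg/m³
  material H: E = 12.82 GPa, ρ = 709.6 kg/m³
  material Z: E = 108.9 GPa, ρ = 7059 kg/m³
  material Y: E = 192.0 GPa, ρ = 7800 kg/m³
  material B: M = 28.4 MN·m/kg
  material Y: M = 24.6 MN·m/kg
  material Q: M = 21.1 MN·m/kg
  material H: M = 18.1 MN·m/kg
  material Z: M = 15.4 MN·m/kg
Highest index: material B.

material B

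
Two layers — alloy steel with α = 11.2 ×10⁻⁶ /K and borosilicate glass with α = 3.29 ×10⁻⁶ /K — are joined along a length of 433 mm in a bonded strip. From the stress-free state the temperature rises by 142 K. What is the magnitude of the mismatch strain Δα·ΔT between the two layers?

1.12×10⁻³

Δα = |11.2 − 3.29|×10⁻⁶/K = 7.91×10⁻⁶/K.
Mismatch strain = Δα·ΔT = 7.91×10⁻⁶ × 142.0 = 1.12×10⁻³.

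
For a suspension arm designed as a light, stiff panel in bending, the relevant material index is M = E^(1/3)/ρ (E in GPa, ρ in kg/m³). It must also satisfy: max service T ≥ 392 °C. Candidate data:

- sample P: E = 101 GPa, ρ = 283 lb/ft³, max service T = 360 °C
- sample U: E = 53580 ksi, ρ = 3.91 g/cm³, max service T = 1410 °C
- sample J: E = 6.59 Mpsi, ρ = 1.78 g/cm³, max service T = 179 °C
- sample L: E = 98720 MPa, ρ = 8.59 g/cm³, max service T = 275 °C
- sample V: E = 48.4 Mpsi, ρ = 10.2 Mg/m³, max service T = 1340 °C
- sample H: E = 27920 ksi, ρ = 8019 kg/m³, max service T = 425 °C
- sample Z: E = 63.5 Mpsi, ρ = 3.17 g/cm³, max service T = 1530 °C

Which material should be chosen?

sample Z

Screen on constraints: max service T ≥ 392 °C. Survivors: sample U, sample V, sample H, sample Z.
After converting to SI:
  sample U: E = 369.4 GPa, ρ = 3910 kg/m³
  sample V: E = 333.7 GPa, ρ = 10200 kg/m³
  sample H: E = 192.5 GPa, ρ = 8019 kg/m³
  sample Z: E = 437.8 GPa, ρ = 3170 kg/m³
  sample Z: M = 2.40×10⁻³
  sample U: M = 1.84×10⁻³
  sample H: M = 0.720×10⁻³
  sample V: M = 0.680×10⁻³
Sample Z has the largest M.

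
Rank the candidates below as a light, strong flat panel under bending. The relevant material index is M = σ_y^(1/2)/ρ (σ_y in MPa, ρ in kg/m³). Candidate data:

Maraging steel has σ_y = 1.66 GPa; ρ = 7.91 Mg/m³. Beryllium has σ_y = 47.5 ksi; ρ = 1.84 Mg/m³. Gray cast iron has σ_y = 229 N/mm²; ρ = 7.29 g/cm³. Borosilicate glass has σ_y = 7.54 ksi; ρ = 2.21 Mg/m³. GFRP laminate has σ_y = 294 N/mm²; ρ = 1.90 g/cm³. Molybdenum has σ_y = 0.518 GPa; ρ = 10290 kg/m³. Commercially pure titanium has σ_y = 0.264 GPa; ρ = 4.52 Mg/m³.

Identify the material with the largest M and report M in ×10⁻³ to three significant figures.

beryllium, M = 9.84×10⁻³

Normalizing units and computing the index:
  maraging steel: σ_y = 1660 MPa, ρ = 7910 kg/m³
  beryllium: σ_y = 327.5 MPa, ρ = 1840 kg/m³
  gray cast iron: σ_y = 229.0 MPa, ρ = 7290 kg/m³
  borosilicate glass: σ_y = 51.99 MPa, ρ = 2210 kg/m³
  GFRP laminate: σ_y = 294.0 MPa, ρ = 1900 kg/m³
  molybdenum: σ_y = 518.0 MPa, ρ = 10290 kg/m³
  commercially pure titanium: σ_y = 264.0 MPa, ρ = 4520 kg/m³
  beryllium: M = 9.84×10⁻³
  GFRP laminate: M = 9.02×10⁻³
  maraging steel: M = 5.15×10⁻³
  commercially pure titanium: M = 3.59×10⁻³
  borosilicate glass: M = 3.26×10⁻³
  molybdenum: M = 2.21×10⁻³
  gray cast iron: M = 2.08×10⁻³
Beryllium has the largest M.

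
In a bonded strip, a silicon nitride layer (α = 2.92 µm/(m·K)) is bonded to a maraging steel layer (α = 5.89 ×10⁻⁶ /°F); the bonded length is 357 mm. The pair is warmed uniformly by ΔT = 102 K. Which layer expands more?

maraging steel: α = 5.89×10⁻⁶/°F × 9/5 = 10.6×10⁻⁶/K.
α(silicon nitride) = 2.92×10⁻⁶/K vs α(maraging steel) = 10.6×10⁻⁶/K.
Higher α expands more for the same ΔT: maraging steel.

maraging steel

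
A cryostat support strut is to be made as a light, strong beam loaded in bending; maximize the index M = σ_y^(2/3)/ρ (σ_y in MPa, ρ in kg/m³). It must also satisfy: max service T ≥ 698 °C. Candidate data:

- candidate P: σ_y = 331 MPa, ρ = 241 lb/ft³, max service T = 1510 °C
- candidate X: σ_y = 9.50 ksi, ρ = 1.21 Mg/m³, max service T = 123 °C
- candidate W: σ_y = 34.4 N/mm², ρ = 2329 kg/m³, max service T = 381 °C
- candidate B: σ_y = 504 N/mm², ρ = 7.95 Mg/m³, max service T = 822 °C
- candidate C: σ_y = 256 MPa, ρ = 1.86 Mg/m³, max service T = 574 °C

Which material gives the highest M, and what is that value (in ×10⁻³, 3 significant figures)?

Screen on constraints: max service T ≥ 698 °C. Survivors: candidate P, candidate B.
Normalizing units and computing the index:
  candidate P: σ_y = 331.0 MPa, ρ = 3860 kg/m³
  candidate B: σ_y = 504.0 MPa, ρ = 7950 kg/m³
  candidate P: M = 12.4×10⁻³
  candidate B: M = 7.97×10⁻³
The maximum is for candidate P.

candidate P, M = 12.4×10⁻³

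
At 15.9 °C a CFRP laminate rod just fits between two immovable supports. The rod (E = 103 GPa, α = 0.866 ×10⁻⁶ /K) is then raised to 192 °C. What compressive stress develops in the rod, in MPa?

ΔT = 176.1 K. Constrained thermal stress σ = E·α·ΔT = 103.0×10³ MPa × 0.866×10⁻⁶ × 176.1 = 15.7 MPa (compressive).

15.7 MPa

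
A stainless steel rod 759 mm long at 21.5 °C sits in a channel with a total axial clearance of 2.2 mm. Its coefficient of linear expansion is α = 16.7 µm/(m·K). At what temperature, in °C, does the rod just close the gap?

α·L₀·ΔT = 2.2 mm ⇒ ΔT = 2.2 / (16.7×10⁻⁶ × 759.0) = 173.6 K.
T = 21.5 + 173.6 = 195.1 °C.

195 °C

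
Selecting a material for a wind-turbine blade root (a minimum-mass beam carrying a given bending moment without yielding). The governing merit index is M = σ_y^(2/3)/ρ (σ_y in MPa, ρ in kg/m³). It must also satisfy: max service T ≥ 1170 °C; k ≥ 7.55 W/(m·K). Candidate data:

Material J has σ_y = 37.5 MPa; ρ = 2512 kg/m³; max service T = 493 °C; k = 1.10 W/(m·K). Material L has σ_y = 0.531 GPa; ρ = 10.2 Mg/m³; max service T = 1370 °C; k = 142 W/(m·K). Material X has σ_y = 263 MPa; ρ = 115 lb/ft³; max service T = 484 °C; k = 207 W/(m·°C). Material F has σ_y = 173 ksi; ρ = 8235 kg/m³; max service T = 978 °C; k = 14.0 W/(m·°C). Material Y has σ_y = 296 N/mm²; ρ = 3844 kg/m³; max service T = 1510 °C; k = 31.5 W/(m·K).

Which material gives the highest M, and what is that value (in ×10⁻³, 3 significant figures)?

Screen on constraints: max service T ≥ 1170 °C; k ≥ 7.55 W/(m·K). Survivors: material L, material Y.
In SI units:
  material L: σ_y = 531.0 MPa, ρ = 10200 kg/m³
  material Y: σ_y = 296.0 MPa, ρ = 3844 kg/m³
  material Y: M = 11.6×10⁻³
  material L: M = 6.43×10⁻³
The maximum is for material Y.

material Y, M = 11.6×10⁻³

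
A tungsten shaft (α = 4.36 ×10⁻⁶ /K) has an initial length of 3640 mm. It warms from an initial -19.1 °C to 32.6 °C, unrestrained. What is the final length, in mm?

ΔT = 32.6 − (-19.1) = 51.70 K.
ΔL = α·L₀·ΔT = 4.36×10⁻⁶ × 3640 mm × 51.70 K = 0.820 mm.
L = L₀ + ΔL = 3640 + 0.820 = 3640.8 mm.

3640.8 mm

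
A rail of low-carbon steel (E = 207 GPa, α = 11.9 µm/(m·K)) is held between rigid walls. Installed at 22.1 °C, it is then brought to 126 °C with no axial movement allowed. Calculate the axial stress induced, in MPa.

256 MPa

ΔT = 103.9 K. Constrained thermal stress σ = E·α·ΔT = 207.0×10³ MPa × 11.9×10⁻⁶ × 103.9 = 256 MPa (compressive).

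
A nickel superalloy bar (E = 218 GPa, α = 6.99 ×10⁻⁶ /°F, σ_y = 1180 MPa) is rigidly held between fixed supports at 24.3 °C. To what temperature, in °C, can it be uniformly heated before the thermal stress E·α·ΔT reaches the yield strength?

α = 6.99×10⁻⁶/°F × 9/5 = 12.6×10⁻⁶/K.
E·α·ΔT = 1180 MPa ⇒ ΔT = 1180 / (218.0×10³ × 12.6×10⁻⁶) = 430.2 K.
T = 24.3 + 430.2 = 454.5 °C.

455 °C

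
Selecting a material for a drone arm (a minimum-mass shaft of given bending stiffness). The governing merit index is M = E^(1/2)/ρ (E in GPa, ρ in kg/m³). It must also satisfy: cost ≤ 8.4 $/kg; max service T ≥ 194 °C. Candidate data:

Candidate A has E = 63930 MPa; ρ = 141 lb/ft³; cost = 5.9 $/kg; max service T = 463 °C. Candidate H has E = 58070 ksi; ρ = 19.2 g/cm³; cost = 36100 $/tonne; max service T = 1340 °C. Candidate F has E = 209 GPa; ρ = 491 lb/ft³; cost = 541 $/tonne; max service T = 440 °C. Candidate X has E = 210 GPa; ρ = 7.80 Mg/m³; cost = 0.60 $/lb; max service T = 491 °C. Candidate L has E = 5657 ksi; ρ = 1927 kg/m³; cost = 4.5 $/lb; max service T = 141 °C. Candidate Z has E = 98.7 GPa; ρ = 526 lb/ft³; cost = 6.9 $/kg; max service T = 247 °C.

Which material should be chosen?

Screen on constraints: cost ≤ 8.4 $/kg; max service T ≥ 194 °C. Survivors: candidate A, candidate F, candidate X, candidate Z.
After converting to SI:
  candidate A: E = 63.93 GPa, ρ = 2259 kg/m³
  candidate F: E = 209.0 GPa, ρ = 7865 kg/m³
  candidate X: E = 210.0 GPa, ρ = 7800 kg/m³
  candidate Z: E = 98.70 GPa, ρ = 8426 kg/m³
  candidate A: M = 3.54×10⁻³
  candidate X: M = 1.86×10⁻³
  candidate F: M = 1.84×10⁻³
  candidate Z: M = 1.18×10⁻³
Highest index: candidate A.

candidate A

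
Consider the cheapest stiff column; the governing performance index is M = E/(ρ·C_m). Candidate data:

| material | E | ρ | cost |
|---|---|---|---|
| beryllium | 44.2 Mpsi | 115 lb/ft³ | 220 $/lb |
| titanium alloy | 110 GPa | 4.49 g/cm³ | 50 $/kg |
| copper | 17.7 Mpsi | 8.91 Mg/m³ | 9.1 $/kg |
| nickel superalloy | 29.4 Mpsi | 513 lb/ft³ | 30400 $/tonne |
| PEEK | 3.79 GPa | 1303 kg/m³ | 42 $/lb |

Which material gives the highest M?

copper

Normalizing units and computing the index:
  beryllium: E = 304.7 GPa, ρ = 1842 kg/m³, cost = 485.0 $/kg
  titanium alloy: E = 110.0 GPa, ρ = 4490 kg/m³, cost = 50.00 $/kg
  copper: E = 122.0 GPa, ρ = 8910 kg/m³, cost = 9.100 $/kg
  nickel superalloy: E = 202.7 GPa, ρ = 8217 kg/m³, cost = 30.40 $/kg
  PEEK: E = 3.790 GPa, ρ = 1303 kg/m³, cost = 92.59 $/kg
  copper: M = 1.51 MN·m per $
  nickel superalloy: M = 0.811 MN·m per $
  titanium alloy: M = 0.490 MN·m per $
  beryllium: M = 0.341 MN·m per $
  PEEK: M = 0.0314 MN·m per $
Highest index: copper.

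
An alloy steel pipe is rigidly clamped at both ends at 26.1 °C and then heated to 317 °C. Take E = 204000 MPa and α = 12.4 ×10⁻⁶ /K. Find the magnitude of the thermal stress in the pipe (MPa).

736 MPa

E = 204000 MPa = 204.0 GPa.
ΔT = 290.9 K. Constrained thermal stress σ = E·α·ΔT = 204.0×10³ MPa × 12.4×10⁻⁶ × 290.9 = 736 MPa (compressive).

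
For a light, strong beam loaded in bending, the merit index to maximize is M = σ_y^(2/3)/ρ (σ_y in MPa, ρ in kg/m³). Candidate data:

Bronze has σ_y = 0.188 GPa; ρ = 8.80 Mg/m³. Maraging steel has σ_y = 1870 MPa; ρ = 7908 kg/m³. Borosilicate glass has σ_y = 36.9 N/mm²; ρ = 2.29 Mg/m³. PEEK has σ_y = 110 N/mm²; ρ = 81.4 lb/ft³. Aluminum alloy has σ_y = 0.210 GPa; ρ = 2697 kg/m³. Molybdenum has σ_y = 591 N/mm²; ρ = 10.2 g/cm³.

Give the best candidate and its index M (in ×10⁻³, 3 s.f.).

maraging steel, M = 19.2×10⁻³

After converting to SI:
  bronze: σ_y = 188.0 MPa, ρ = 8800 kg/m³
  maraging steel: σ_y = 1870 MPa, ρ = 7908 kg/m³
  borosilicate glass: σ_y = 36.90 MPa, ρ = 2290 kg/m³
  PEEK: σ_y = 110.0 MPa, ρ = 1304 kg/m³
  aluminum alloy: σ_y = 210.0 MPa, ρ = 2697 kg/m³
  molybdenum: σ_y = 591.0 MPa, ρ = 10200 kg/m³
  maraging steel: M = 19.2×10⁻³
  PEEK: M = 17.6×10⁻³
  aluminum alloy: M = 13.1×10⁻³
  molybdenum: M = 6.90×10⁻³
  borosilicate glass: M = 4.84×10⁻³
  bronze: M = 3.73×10⁻³
Highest index: maraging steel.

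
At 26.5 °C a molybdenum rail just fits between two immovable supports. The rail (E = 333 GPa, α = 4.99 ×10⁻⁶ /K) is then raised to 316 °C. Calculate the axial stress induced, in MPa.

481 MPa

ΔT = 289.5 K. Constrained thermal stress σ = E·α·ΔT = 333.0×10³ MPa × 4.99×10⁻⁶ × 289.5 = 481 MPa (compressive).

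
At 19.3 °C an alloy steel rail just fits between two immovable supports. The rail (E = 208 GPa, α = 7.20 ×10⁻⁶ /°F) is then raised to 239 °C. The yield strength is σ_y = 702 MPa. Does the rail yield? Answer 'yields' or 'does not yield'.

does not yield

α = 7.20×10⁻⁶/°F × 9/5 = 13.0×10⁻⁶/K.
ΔT = 219.7 K. Constrained thermal stress σ = E·α·ΔT = 208.0×10³ MPa × 13.0×10⁻⁶ × 219.7 = 592 MPa (compressive).
Compare to σ_y = 702 MPa: σ < σ_y, so it does not yield.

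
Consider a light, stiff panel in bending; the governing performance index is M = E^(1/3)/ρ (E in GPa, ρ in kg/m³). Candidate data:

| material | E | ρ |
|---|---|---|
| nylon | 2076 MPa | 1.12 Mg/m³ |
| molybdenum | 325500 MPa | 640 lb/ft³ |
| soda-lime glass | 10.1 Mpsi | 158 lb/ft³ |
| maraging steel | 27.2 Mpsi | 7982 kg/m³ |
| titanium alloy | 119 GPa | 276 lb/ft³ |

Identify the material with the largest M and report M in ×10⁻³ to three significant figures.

Normalizing units and computing the index:
  nylon: E = 2.076 GPa, ρ = 1120 kg/m³
  molybdenum: E = 325.5 GPa, ρ = 10250 kg/m³
  soda-lime glass: E = 69.64 GPa, ρ = 2531 kg/m³
  maraging steel: E = 187.5 GPa, ρ = 7982 kg/m³
  titanium alloy: E = 119.0 GPa, ρ = 4421 kg/m³
  soda-lime glass: M = 1.63×10⁻³
  nylon: M = 1.14×10⁻³
  titanium alloy: M = 1.11×10⁻³
  maraging steel: M = 0.717×10⁻³
  molybdenum: M = 0.671×10⁻³
Soda-lime glass ranks first.

soda-lime glass, M = 1.63×10⁻³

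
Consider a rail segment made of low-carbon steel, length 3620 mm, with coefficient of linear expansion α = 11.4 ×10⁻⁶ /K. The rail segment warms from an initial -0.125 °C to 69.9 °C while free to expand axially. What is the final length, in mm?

ΔT = 69.9 − (-0.125) = 70.03 K.
ΔL = α·L₀·ΔT = 11.4×10⁻⁶ × 3620 mm × 70.03 K = 2.89 mm.
L = L₀ + ΔL = 3620 + 2.89 = 3622.9 mm.

3622.9 mm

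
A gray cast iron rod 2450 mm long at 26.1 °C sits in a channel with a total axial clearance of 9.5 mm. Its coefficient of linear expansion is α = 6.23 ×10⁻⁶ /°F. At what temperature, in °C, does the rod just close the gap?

α = 6.23×10⁻⁶/°F × 9/5 = 11.2×10⁻⁶/K.
α·L₀·ΔT = 9.5 mm ⇒ ΔT = 9.5 / (11.2×10⁻⁶ × 2450.0) = 345.8 K.
T = 26.1 + 345.8 = 371.9 °C.

372 °C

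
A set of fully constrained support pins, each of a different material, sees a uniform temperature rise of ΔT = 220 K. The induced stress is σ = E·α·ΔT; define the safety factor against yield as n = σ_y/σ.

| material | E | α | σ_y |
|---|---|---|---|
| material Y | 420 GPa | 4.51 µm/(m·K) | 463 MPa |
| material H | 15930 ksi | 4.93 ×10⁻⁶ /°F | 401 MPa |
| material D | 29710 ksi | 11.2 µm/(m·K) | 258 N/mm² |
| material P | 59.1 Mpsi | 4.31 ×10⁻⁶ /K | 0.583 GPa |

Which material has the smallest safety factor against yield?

In consistent units (E in GPa, α in ×10⁻⁶/K, σ_y in MPa):
  material Y: E = 420.0, α = 4.51, σ_y = 463.0 → σ = 417 MPa, n = 1.11
  material H: E = 109.8, α = 8.87, σ_y = 401.0 → σ = 214 MPa, n = 1.87
  material D: E = 204.8, α = 11.2, σ_y = 258.0 → σ = 505 MPa, n = 0.511
  material P: E = 407.5, α = 4.31, σ_y = 583.0 → σ = 386 MPa, n = 1.51
Smallest n: material D with n = 0.511.

material D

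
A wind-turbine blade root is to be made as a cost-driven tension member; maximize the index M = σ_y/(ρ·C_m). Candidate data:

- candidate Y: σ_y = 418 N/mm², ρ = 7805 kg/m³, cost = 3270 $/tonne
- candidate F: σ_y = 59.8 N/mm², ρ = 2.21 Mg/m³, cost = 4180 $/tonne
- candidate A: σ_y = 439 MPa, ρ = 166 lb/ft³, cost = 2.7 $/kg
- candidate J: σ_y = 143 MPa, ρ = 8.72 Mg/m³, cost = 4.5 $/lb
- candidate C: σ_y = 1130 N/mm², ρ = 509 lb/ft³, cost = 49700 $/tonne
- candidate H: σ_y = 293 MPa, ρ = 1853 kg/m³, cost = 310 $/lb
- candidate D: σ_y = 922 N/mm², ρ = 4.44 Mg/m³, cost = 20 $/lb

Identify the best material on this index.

candidate A

Putting every candidate on a common basis:
  candidate Y: σ_y = 418.0 MPa, ρ = 7805 kg/m³, cost = 3.270 $/kg
  candidate F: σ_y = 59.80 MPa, ρ = 2210 kg/m³, cost = 4.180 $/kg
  candidate A: σ_y = 439.0 MPa, ρ = 2659 kg/m³, cost = 2.700 $/kg
  candidate J: σ_y = 143.0 MPa, ρ = 8720 kg/m³, cost = 9.921 $/kg
  candidate C: σ_y = 1130 MPa, ρ = 8153 kg/m³, cost = 49.70 $/kg
  candidate H: σ_y = 293.0 MPa, ρ = 1853 kg/m³, cost = 683.4 $/kg
  candidate D: σ_y = 922.0 MPa, ρ = 4440 kg/m³, cost = 44.09 $/kg
  candidate A: M = 61.1 kN·m per $
  candidate Y: M = 16.4 kN·m per $
  candidate F: M = 6.47 kN·m per $
  candidate D: M = 4.71 kN·m per $
  candidate C: M = 2.79 kN·m per $
  candidate J: M = 1.65 kN·m per $
  candidate H: M = 0.231 kN·m per $
Candidate A ranks first.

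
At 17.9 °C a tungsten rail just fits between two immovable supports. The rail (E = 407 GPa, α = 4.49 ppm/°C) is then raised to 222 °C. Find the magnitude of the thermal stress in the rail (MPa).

ΔT = 204.1 K. Constrained thermal stress σ = E·α·ΔT = 407.0×10³ MPa × 4.49×10⁻⁶ × 204.1 = 373 MPa (compressive).

373 MPa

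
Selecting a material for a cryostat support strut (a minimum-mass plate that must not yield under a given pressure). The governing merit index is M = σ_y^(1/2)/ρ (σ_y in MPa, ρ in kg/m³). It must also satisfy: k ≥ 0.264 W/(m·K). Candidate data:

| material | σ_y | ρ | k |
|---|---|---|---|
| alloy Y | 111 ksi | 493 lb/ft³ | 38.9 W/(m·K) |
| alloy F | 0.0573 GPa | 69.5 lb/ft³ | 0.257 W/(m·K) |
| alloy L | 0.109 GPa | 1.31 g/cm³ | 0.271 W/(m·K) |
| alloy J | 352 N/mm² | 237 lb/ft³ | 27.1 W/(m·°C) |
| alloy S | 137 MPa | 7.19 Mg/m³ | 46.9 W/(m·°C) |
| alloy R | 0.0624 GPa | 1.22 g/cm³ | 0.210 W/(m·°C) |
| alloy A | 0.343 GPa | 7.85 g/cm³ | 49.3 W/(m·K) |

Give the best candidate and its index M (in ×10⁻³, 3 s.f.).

Screen on constraints: k ≥ 0.264 W/(m·K). Survivors: alloy Y, alloy L, alloy J, alloy S, alloy A.
Convert each candidate to consistent units, then evaluate M:
  alloy Y: σ_y = 765.3 MPa, ρ = 7897 kg/m³
  alloy L: σ_y = 109.0 MPa, ρ = 1310 kg/m³
  alloy J: σ_y = 352.0 MPa, ρ = 3796 kg/m³
  alloy S: σ_y = 137.0 MPa, ρ = 7190 kg/m³
  alloy A: σ_y = 343.0 MPa, ρ = 7850 kg/m³
  alloy L: M = 7.97×10⁻³
  alloy J: M = 4.94×10⁻³
  alloy Y: M = 3.50×10⁻³
  alloy A: M = 2.36×10⁻³
  alloy S: M = 1.63×10⁻³
Highest index: alloy L.

alloy L, M = 7.97×10⁻³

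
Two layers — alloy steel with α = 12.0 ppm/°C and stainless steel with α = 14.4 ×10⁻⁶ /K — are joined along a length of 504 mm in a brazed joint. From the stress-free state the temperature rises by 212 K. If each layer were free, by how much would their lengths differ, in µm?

Δα = |12.0 − 14.4|×10⁻⁶/K = 2.40×10⁻⁶/K.
ΔL_mismatch = Δα·L·ΔT = 2.40×10⁻⁶ × 504.0 mm × 212.0 K = 256 µm.

256 µm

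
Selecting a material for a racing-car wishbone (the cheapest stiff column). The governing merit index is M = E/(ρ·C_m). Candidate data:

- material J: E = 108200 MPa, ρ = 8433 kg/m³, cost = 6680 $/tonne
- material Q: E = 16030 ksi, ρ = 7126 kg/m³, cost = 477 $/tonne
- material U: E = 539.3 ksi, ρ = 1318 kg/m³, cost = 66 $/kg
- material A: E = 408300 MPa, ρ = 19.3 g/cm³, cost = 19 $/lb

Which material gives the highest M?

material Q

Normalizing units and computing the index:
  material J: E = 108.2 GPa, ρ = 8433 kg/m³, cost = 6.680 $/kg
  material Q: E = 110.5 GPa, ρ = 7126 kg/m³, cost = 0.4770 $/kg
  material U: E = 3.718 GPa, ρ = 1318 kg/m³, cost = 66.00 $/kg
  material A: E = 408.3 GPa, ρ = 19300 kg/m³, cost = 41.89 $/kg
  material Q: M = 32.5 MN·m per $
  material J: M = 1.92 MN·m per $
  material A: M = 0.505 MN·m per $
  material U: M = 0.0427 MN·m per $
Material Q has the largest M.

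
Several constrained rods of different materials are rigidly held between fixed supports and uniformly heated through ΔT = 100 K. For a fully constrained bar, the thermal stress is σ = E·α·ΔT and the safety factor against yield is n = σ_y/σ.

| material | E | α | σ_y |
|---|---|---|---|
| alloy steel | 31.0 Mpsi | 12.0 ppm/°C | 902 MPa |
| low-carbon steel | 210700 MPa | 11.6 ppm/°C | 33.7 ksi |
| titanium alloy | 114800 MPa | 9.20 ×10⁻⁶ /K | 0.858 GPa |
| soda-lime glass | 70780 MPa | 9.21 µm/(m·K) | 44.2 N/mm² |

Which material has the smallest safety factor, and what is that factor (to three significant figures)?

With everything in SI (GPa, ×10⁻⁶/K, MPa):
  alloy steel: E = 213.7, α = 12.0, σ_y = 902.0 → σ = 256 MPa, n = 3.52
  low-carbon steel: E = 210.7, α = 11.6, σ_y = 232.4 → σ = 244 MPa, n = 0.951
  titanium alloy: E = 114.8, α = 9.20, σ_y = 858.0 → σ = 106 MPa, n = 8.12
  soda-lime glass: E = 70.78, α = 9.21, σ_y = 44.20 → σ = 65.2 MPa, n = 0.678
Smallest n: soda-lime glass with n = 0.678.

soda-lime glass, n = 0.678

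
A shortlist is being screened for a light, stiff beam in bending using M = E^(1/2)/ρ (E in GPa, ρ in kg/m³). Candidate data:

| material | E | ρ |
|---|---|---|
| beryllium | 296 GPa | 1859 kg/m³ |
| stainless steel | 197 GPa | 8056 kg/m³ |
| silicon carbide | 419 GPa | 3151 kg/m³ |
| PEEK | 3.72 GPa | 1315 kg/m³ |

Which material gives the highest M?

Per-candidate index values:
  beryllium: M = 9.25×10⁻³
  silicon carbide: M = 6.50×10⁻³
  stainless steel: M = 1.74×10⁻³
  PEEK: M = 1.47×10⁻³
The maximum is for beryllium.

beryllium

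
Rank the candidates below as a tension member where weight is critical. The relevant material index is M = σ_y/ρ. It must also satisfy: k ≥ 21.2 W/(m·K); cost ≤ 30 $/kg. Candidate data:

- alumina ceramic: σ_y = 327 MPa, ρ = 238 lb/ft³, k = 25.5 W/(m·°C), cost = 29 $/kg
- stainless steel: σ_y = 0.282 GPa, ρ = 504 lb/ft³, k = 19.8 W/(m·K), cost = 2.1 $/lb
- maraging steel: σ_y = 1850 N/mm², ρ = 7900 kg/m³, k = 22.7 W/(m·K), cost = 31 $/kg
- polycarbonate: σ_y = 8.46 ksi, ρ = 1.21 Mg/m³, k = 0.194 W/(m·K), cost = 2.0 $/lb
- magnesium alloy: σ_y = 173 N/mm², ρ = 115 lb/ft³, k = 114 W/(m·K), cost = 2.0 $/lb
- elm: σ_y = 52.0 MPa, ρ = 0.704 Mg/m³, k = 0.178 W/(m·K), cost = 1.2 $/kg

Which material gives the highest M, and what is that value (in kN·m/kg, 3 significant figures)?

Screen on constraints: k ≥ 21.2 W/(m·K); cost ≤ 30 $/kg. Survivors: alumina ceramic, magnesium alloy.
In SI units:
  alumina ceramic: σ_y = 327.0 MPa, ρ = 3812 kg/m³
  magnesium alloy: σ_y = 173.0 MPa, ρ = 1842 kg/m³
  magnesium alloy: M = 93.9 kN·m/kg
  alumina ceramic: M = 85.8 kN·m/kg
Magnesium alloy ranks first.

magnesium alloy, M = 93.9 kN·m/kg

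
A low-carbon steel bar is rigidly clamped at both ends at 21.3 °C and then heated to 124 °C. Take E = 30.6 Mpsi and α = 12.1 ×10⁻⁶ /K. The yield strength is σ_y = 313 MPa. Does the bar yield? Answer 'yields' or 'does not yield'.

does not yield

E = 30.6 Mpsi = 211.0 GPa.
ΔT = 102.7 K. Constrained thermal stress σ = E·α·ΔT = 211.0×10³ MPa × 12.1×10⁻⁶ × 102.7 = 262 MPa (compressive).
Compare to σ_y = 313 MPa: σ < σ_y, so it does not yield.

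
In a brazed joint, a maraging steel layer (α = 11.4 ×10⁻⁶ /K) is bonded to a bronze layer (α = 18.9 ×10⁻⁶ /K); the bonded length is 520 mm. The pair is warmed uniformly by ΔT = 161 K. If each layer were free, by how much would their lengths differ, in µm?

628 µm

Δα = |11.4 − 18.9|×10⁻⁶/K = 7.50×10⁻⁶/K.
ΔL_mismatch = Δα·L·ΔT = 7.50×10⁻⁶ × 520.0 mm × 161.0 K = 628 µm.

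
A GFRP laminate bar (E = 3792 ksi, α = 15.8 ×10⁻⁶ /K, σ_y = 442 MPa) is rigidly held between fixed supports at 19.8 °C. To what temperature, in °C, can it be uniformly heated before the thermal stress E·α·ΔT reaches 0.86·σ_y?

940 °C

E = 3792 ksi = 26.14 GPa.
E·α·ΔT = 380.1 MPa ⇒ ΔT = 380.1 / (26.14×10³ × 15.8×10⁻⁶) = 920.2 K.
T = 19.8 + 920.2 = 940.0 °C.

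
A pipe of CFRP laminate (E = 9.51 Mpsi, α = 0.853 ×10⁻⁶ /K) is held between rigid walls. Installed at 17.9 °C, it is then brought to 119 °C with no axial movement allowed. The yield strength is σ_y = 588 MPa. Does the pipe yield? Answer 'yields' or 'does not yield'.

does not yield

E = 9.51 Mpsi = 65.57 GPa.
ΔT = 101.1 K. Constrained thermal stress σ = E·α·ΔT = 65.57×10³ MPa × 0.853×10⁻⁶ × 101.1 = 5.65 MPa (compressive).
Compare to σ_y = 588 MPa: σ < σ_y, so it does not yield.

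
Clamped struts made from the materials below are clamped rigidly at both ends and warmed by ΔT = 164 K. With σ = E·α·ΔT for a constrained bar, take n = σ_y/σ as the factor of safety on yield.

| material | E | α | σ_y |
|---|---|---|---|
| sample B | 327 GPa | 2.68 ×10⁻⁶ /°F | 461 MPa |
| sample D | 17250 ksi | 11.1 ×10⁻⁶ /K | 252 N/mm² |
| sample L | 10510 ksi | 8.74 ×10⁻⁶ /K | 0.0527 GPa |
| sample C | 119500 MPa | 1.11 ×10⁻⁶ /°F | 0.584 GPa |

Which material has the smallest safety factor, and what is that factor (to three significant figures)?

sample L, n = 0.507

With everything in SI (GPa, ×10⁻⁶/K, MPa):
  sample B: E = 327.0, α = 4.82, σ_y = 461.0 → σ = 259 MPa, n = 1.78
  sample D: E = 118.9, α = 11.1, σ_y = 252.0 → σ = 217 MPa, n = 1.16
  sample L: E = 72.46, α = 8.74, σ_y = 52.70 → σ = 104 MPa, n = 0.507
  sample C: E = 119.5, α = 2.00, σ_y = 584.0 → σ = 39.2 MPa, n = 14.9
The minimum is sample L at n = 0.507.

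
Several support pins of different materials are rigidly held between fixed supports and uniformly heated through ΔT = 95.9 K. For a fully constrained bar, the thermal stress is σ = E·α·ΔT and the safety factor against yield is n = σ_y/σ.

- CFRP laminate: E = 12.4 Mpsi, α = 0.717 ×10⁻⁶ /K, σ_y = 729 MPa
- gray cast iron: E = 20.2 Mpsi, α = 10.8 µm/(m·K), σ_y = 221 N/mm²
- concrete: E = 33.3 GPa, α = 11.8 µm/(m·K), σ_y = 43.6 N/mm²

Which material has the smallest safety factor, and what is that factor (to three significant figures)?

Converting E to GPa, α to ×10⁻⁶/K, σ_y to MPa, then σ and n for each:
  CFRP laminate: E = 85.50, α = 0.717, σ_y = 729.0 → σ = 5.88 MPa, n = 124
  gray cast iron: E = 139.3, α = 10.8, σ_y = 221.0 → σ = 144 MPa, n = 1.53
  concrete: E = 33.30, α = 11.8, σ_y = 43.60 → σ = 37.7 MPa, n = 1.16
Concrete has the lowest safety factor, n = 1.16.

concrete, n = 1.16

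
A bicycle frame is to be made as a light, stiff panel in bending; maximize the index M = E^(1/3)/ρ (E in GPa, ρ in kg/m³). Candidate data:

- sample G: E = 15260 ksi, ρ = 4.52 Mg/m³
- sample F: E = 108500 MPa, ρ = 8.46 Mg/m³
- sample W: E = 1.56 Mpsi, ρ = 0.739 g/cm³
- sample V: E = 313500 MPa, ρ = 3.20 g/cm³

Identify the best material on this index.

sample W

Putting every candidate on a common basis:
  sample G: E = 105.2 GPa, ρ = 4520 kg/m³
  sample F: E = 108.5 GPa, ρ = 8460 kg/m³
  sample W: E = 10.76 GPa, ρ = 739.0 kg/m³
  sample V: E = 313.5 GPa, ρ = 3200 kg/m³
  sample W: M = 2.99×10⁻³
  sample V: M = 2.12×10⁻³
  sample G: M = 1.04×10⁻³
  sample F: M = 0.564×10⁻³
Sample W has the largest M.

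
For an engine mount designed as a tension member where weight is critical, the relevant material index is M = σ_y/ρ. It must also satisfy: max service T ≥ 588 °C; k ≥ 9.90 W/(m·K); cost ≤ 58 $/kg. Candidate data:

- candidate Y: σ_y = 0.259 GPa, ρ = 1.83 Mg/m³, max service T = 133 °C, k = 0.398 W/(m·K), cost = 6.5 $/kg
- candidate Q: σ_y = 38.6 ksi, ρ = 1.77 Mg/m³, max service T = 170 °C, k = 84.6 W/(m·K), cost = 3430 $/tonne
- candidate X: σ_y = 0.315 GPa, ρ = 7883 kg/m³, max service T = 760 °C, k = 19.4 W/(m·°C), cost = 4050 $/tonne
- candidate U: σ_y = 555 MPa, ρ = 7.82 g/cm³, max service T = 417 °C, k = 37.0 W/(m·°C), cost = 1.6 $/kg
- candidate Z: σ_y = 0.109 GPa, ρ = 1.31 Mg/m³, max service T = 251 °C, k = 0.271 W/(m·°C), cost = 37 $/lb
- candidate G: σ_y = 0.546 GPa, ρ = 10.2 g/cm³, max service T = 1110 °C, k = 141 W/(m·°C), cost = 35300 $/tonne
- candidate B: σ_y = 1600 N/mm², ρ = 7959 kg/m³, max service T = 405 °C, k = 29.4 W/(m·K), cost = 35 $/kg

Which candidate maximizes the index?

candidate G

Screen on constraints: max service T ≥ 588 °C; k ≥ 9.90 W/(m·K); cost ≤ 58 $/kg. Survivors: candidate X, candidate G.
Putting every candidate on a common basis:
  candidate X: σ_y = 315.0 MPa, ρ = 7883 kg/m³
  candidate G: σ_y = 546.0 MPa, ρ = 10200 kg/m³
  candidate G: M = 53.5 kN·m/kg
  candidate X: M = 40.0 kN·m/kg
Candidate G has the largest M.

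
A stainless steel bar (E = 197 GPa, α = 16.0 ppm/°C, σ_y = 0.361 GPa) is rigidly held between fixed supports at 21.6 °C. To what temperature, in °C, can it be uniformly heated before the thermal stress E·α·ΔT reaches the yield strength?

σ_y = 0.361 GPa = 361.0 MPa.
E·α·ΔT = 361.0 MPa ⇒ ΔT = 361.0 / (197.0×10³ × 16.0×10⁻⁶) = 114.5 K.
T = 21.6 + 114.5 = 136.1 °C.

136 °C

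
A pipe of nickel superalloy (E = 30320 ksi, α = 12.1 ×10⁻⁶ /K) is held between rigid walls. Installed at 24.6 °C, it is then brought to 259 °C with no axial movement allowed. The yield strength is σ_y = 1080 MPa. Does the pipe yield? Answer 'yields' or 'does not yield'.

does not yield

E = 30320 ksi = 209.0 GPa.
ΔT = 234.4 K. Constrained thermal stress σ = E·α·ΔT = 209.0×10³ MPa × 12.1×10⁻⁶ × 234.4 = 593 MPa (compressive).
Compare to σ_y = 1080 MPa: σ < σ_y, so it does not yield.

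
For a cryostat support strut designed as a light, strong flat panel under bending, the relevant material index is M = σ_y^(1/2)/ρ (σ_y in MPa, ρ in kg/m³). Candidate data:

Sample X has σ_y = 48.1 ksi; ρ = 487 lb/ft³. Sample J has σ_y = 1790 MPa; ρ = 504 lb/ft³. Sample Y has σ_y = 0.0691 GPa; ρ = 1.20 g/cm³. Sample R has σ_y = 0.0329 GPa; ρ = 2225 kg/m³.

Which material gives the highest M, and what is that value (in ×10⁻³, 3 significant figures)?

In SI units:
  sample X: σ_y = 331.6 MPa, ρ = 7801 kg/m³
  sample J: σ_y = 1790 MPa, ρ = 8073 kg/m³
  sample Y: σ_y = 69.10 MPa, ρ = 1200 kg/m³
  sample R: σ_y = 32.90 MPa, ρ = 2225 kg/m³
  sample Y: M = 6.93×10⁻³
  sample J: M = 5.24×10⁻³
  sample R: M = 2.58×10⁻³
  sample X: M = 2.33×10⁻³
Sample Y ranks first.

sample Y, M = 6.93×10⁻³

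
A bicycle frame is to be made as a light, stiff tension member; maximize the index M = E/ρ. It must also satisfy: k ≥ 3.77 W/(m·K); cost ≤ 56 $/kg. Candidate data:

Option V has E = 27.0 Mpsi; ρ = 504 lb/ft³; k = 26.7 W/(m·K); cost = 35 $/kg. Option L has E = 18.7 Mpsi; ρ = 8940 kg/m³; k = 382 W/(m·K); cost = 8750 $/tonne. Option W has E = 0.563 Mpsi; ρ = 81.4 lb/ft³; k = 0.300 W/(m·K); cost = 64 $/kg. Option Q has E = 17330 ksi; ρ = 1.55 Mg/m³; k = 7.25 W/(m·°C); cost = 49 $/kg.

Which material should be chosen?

Screen on constraints: k ≥ 3.77 W/(m·K); cost ≤ 56 $/kg. Survivors: option V, option L, option Q.
After converting to SI:
  option V: E = 186.2 GPa, ρ = 8073 kg/m³
  option L: E = 128.9 GPa, ρ = 8940 kg/m³
  option Q: E = 119.5 GPa, ρ = 1550 kg/m³
  option Q: M = 77.1 MN·m/kg
  option V: M = 23.1 MN·m/kg
  option L: M = 14.4 MN·m/kg
Highest index: option Q.

option Q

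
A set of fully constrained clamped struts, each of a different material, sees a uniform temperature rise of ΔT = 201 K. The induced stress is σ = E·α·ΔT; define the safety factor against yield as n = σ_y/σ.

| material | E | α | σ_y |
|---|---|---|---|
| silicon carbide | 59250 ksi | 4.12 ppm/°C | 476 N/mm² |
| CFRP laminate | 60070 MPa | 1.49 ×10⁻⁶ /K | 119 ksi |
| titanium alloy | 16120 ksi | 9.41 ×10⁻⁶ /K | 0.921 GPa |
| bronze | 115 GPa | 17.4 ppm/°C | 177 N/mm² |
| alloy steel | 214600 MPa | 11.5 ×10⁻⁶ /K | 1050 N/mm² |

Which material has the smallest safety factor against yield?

bronze

In consistent units (E in GPa, α in ×10⁻⁶/K, σ_y in MPa):
  silicon carbide: E = 408.5, α = 4.12, σ_y = 476.0 → σ = 338 MPa, n = 1.41
  CFRP laminate: E = 60.07, α = 1.49, σ_y = 820.5 → σ = 18.0 MPa, n = 45.6
  titanium alloy: E = 111.1, α = 9.41, σ_y = 921.0 → σ = 210 MPa, n = 4.38
  bronze: E = 115.0, α = 17.4, σ_y = 177.0 → σ = 402 MPa, n = 0.440
  alloy steel: E = 214.6, α = 11.5, σ_y = 1050 → σ = 496 MPa, n = 2.12
The minimum is bronze at n = 0.440.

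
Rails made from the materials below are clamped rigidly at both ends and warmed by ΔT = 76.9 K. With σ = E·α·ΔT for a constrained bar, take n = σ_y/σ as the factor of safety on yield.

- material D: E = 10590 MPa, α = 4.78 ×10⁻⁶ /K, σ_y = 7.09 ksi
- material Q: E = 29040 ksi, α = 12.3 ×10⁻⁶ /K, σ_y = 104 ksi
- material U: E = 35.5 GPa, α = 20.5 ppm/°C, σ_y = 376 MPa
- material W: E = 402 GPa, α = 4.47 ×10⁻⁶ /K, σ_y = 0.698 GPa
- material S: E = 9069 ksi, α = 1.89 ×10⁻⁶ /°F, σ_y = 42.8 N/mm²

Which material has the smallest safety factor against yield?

Per material, after unit conversion:
  material D: E = 10.59, α = 4.78, σ_y = 48.88 → σ = 3.89 MPa, n = 12.6
  material Q: E = 200.2, α = 12.3, σ_y = 717.1 → σ = 189 MPa, n = 3.79
  material U: E = 35.50, α = 20.5, σ_y = 376.0 → σ = 56.0 MPa, n = 6.72
  material W: E = 402.0, α = 4.47, σ_y = 698.0 → σ = 138 MPa, n = 5.05
  material S: E = 62.53, α = 3.40, σ_y = 42.80 → σ = 16.4 MPa, n = 2.62
The minimum is material S at n = 2.62.

material S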